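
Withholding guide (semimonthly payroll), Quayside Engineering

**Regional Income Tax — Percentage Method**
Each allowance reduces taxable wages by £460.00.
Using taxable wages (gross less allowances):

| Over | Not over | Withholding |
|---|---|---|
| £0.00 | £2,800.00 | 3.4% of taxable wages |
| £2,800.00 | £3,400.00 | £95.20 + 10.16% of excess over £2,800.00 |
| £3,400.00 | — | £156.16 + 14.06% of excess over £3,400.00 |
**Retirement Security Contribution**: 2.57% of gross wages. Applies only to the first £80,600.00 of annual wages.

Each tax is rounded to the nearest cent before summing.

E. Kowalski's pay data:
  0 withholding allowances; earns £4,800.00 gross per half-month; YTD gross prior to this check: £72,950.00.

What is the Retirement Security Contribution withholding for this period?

Retirement Security Contribution: 2.57% × £4,800.00 = £123.36

£123.36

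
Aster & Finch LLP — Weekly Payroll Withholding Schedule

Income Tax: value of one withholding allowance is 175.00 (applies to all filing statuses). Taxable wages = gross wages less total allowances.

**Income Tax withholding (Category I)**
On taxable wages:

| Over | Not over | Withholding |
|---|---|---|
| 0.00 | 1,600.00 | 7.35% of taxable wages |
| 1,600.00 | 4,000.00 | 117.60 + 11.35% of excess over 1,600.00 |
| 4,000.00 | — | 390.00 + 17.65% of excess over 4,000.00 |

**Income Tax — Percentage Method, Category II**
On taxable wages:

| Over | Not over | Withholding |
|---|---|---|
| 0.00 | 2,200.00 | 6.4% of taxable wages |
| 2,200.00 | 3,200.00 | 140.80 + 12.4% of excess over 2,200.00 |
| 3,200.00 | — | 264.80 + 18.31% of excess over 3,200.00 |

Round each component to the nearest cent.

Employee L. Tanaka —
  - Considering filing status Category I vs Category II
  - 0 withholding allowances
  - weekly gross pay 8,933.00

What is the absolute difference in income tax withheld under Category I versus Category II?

Income Tax (Category I): taxable = 8,933.00
  390.00 + 17.65% × (8,933.00 − 4,000.00) = 390.00 + 17.65% × 4,933.00 = 1,260.67
Income Tax (Category II): taxable = 8,933.00
  264.80 + 18.31% × (8,933.00 − 3,200.00) = 264.80 + 18.31% × 5,733.00 = 1,314.51
Difference: |1,260.67 − 1,314.51| = 53.84 (higher under Category II)

53.84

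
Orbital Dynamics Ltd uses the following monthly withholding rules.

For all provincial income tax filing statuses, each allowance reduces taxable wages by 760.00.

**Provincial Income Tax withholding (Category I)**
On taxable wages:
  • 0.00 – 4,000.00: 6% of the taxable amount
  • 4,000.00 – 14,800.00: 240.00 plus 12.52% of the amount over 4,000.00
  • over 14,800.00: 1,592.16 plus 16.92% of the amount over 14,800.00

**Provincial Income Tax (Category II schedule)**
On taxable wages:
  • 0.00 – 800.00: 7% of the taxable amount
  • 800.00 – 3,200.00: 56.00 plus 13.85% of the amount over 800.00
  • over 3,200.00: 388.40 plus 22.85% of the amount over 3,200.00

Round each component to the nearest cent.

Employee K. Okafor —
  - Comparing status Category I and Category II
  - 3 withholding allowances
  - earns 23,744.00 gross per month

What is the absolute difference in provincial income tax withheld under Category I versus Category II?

Provincial Income Tax (Category I): taxable = 23,744.00 − 3×760.00 = 21,464.00
  1,592.16 + 16.92% × (21,464.00 − 14,800.00) = 1,592.16 + 16.92% × 6,664.00 = 2,719.71
Provincial Income Tax (Category II): taxable = 23,744.00 − 3×760.00 = 21,464.00
  388.40 + 22.85% × (21,464.00 − 3,200.00) = 388.40 + 22.85% × 18,264.00 = 4,561.72
Difference: |2,719.71 − 4,561.72| = 1,842.01 (higher under Category II)

1,842.01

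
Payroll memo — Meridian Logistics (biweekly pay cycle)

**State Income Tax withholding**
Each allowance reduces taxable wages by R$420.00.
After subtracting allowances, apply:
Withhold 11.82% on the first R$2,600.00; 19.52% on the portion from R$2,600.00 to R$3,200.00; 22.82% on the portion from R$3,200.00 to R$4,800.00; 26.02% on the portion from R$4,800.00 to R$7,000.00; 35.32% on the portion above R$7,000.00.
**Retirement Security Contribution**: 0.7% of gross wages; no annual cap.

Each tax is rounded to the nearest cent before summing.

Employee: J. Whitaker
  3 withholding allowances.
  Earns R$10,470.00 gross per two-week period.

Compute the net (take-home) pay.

State Income Tax: taxable = R$10,470.00 − 3×R$420.00 = R$9,210.00
  R$1,362.00 + 35.32% × (R$9,210.00 − R$7,000.00) = R$1,362.00 + 35.32% × R$2,210.00 = R$2,142.57
Retirement Security Contribution: 0.7% × R$10,470.00 = R$73.29
Total withheld: R$2,142.57 + R$73.29 = R$2,215.86
Net pay: R$10,470.00 − R$2,215.86 = R$8,254.14

R$8,254.14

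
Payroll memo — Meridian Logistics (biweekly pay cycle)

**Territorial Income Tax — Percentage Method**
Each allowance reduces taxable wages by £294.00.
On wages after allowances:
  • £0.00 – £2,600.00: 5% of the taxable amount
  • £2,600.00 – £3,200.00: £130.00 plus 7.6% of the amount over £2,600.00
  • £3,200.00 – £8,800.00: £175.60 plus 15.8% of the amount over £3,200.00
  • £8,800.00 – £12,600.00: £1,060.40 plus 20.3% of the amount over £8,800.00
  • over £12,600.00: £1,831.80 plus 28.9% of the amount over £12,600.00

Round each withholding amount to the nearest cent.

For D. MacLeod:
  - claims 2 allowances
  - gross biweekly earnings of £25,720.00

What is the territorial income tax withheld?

£5,453.55

Territorial Income Tax: taxable = £25,720.00 − 2×£294.00 = £25,132.00
  £1,831.80 + 28.9% × (£25,132.00 − £12,600.00) = £1,831.80 + 28.9% × £12,532.00 = £5,453.55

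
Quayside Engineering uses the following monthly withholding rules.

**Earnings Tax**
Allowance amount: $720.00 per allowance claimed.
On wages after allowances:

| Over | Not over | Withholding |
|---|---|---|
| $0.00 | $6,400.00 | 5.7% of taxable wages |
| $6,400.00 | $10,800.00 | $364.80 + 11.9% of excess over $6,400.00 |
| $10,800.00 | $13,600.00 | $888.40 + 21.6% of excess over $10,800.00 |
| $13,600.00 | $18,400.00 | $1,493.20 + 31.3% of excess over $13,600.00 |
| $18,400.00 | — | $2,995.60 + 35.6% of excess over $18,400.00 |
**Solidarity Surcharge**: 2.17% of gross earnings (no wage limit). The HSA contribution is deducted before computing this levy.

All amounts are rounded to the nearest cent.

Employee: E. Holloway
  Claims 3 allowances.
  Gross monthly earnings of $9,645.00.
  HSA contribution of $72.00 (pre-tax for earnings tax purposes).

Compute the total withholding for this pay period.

$693.08

Earnings Tax: taxable = $9,645.00 − $72.00 − 3×$720.00 = $7,413.00
  $364.80 + 11.9% × ($7,413.00 − $6,400.00) = $364.80 + 11.9% × $1,013.00 = $485.35
Solidarity Surcharge: 2.17% × $9,573.00 = $207.73
Total: $485.35 + $207.73 = $693.08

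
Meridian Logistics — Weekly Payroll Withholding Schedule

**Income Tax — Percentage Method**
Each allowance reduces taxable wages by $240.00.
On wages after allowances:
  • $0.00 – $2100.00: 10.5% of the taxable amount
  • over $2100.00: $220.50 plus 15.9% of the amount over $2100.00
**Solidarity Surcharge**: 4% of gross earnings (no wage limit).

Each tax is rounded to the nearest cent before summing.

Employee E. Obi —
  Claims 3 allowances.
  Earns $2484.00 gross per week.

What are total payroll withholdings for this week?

$284.58

Income Tax: taxable = $2484.00 − 3×$240.00 = $1764.00
  10.5% × $1764.00 = $185.22
Solidarity Surcharge: 4% × $2484.00 = $99.36
Total: $185.22 + $99.36 = $284.58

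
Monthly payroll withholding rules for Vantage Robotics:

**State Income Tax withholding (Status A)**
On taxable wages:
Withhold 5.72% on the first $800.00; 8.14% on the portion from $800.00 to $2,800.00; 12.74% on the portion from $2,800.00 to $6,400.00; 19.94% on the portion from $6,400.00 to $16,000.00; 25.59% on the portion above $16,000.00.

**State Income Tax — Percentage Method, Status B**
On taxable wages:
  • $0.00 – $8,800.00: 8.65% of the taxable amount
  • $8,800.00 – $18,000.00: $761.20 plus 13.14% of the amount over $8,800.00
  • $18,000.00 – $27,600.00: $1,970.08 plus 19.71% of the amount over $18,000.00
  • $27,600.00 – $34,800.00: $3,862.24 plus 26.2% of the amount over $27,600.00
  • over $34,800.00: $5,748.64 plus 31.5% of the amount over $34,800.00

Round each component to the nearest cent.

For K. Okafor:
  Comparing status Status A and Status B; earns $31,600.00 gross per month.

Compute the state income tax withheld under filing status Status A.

$6,573.48

State Income Tax (Status A): taxable = $31,600.00
  $2,581.44 + 25.59% × ($31,600.00 − $16,000.00) = $2,581.44 + 25.59% × $15,600.00 = $6,573.48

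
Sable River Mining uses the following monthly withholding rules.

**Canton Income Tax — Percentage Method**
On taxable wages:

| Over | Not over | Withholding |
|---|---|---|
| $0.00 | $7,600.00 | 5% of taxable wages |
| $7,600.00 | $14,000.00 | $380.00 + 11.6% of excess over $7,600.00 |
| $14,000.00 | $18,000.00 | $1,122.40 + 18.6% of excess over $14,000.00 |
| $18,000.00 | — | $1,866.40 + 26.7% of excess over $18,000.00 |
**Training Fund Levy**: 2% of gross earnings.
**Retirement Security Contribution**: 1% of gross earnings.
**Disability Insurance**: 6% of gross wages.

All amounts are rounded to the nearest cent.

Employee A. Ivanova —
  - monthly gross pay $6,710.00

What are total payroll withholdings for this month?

$939.40

Canton Income Tax: taxable = $6,710.00
  5% × $6,710.00 = $335.50
Training Fund Levy: 2% × $6,710.00 = $134.20
Retirement Security Contribution: 1% × $6,710.00 = $67.10
Disability Insurance: 6% × $6,710.00 = $402.60
Total: $335.50 + $134.20 + $67.10 + $402.60 = $939.40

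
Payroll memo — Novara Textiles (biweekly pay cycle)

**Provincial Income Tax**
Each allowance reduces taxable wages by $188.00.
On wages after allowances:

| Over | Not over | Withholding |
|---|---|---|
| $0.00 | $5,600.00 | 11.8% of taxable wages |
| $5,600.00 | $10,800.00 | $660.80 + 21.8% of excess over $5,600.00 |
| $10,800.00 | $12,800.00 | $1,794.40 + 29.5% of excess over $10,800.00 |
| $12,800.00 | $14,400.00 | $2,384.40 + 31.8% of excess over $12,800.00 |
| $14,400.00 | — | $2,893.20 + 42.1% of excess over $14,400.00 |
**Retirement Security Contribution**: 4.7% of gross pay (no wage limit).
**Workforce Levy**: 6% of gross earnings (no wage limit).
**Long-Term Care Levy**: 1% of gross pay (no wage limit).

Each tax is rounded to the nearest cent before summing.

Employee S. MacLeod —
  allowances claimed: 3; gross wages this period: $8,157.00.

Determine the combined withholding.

$2,049.64

Provincial Income Tax: taxable = $8,157.00 − 3×$188.00 = $7,593.00
  $660.80 + 21.8% × ($7,593.00 − $5,600.00) = $660.80 + 21.8% × $1,993.00 = $1,095.27
Retirement Security Contribution: 4.7% × $8,157.00 = $383.38
Workforce Levy: 6% × $8,157.00 = $489.42
Long-Term Care Levy: 1% × $8,157.00 = $81.57
Total: $1,095.27 + $383.38 + $489.42 + $81.57 = $2,049.64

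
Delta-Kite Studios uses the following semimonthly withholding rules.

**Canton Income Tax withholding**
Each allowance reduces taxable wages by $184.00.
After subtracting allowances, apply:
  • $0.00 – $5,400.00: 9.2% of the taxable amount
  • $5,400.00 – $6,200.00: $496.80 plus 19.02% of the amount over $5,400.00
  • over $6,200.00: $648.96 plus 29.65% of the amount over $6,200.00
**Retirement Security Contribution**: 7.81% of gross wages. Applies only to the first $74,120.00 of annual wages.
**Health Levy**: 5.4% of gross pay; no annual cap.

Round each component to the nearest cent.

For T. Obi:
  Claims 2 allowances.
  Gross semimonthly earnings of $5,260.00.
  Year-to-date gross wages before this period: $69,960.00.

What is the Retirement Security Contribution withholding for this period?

$324.90

Retirement Security Contribution: cap $74,120.00 − YTD $69,960.00 = $4,160.00 subject; 7.81% × $4,160.00 = $324.90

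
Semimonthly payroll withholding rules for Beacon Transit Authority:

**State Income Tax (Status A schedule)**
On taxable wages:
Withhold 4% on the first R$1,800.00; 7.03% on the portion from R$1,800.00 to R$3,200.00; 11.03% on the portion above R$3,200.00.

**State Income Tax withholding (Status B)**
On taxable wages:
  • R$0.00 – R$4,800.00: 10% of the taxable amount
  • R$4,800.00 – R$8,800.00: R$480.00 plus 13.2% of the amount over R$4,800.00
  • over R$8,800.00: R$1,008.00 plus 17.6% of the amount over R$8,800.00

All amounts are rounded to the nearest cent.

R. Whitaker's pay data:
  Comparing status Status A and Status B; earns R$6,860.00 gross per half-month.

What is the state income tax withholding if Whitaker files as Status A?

State Income Tax (Status A): taxable = R$6,860.00
  R$170.42 + 11.03% × (R$6,860.00 − R$3,200.00) = R$170.42 + 11.03% × R$3,660.00 = R$574.12

R$574.12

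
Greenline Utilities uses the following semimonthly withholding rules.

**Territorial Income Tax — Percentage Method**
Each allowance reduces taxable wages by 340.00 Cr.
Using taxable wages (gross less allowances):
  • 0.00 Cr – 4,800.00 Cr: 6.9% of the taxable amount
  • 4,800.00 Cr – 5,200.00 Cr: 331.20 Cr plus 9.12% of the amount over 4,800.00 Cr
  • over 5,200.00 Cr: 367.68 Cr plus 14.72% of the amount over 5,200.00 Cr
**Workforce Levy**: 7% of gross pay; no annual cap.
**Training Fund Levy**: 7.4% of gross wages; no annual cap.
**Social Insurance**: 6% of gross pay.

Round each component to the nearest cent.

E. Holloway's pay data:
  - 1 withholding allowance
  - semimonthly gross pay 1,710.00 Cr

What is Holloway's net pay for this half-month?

Territorial Income Tax: taxable = 1,710.00 Cr − 1×340.00 Cr = 1,370.00 Cr
  6.9% × 1,370.00 Cr = 94.53 Cr
Workforce Levy: 7% × 1,710.00 Cr = 119.70 Cr
Training Fund Levy: 7.4% × 1,710.00 Cr = 126.54 Cr
Social Insurance: 6% × 1,710.00 Cr = 102.60 Cr
Total withheld: 94.53 Cr + 119.70 Cr + 126.54 Cr + 102.60 Cr = 443.37 Cr
Net pay: 1,710.00 Cr − 443.37 Cr = 1,266.63 Cr

1,266.63 Cr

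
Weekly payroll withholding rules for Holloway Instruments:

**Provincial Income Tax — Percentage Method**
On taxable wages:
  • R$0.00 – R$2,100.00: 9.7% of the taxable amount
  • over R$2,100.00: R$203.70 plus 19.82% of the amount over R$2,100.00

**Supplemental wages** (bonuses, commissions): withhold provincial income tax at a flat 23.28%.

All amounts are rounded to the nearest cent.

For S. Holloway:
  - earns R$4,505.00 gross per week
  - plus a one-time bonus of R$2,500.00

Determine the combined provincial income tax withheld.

Provincial Income Tax: taxable = R$4,505.00
  R$203.70 + 19.82% × (R$4,505.00 − R$2,100.00) = R$203.70 + 19.82% × R$2,405.00 = R$680.37
Supplemental (23.28% flat on bonus): 23.28% × R$2,500.00 = R$582.00
Total provincial income tax: R$680.37 + R$582.00 = R$1,262.37

R$1,262.37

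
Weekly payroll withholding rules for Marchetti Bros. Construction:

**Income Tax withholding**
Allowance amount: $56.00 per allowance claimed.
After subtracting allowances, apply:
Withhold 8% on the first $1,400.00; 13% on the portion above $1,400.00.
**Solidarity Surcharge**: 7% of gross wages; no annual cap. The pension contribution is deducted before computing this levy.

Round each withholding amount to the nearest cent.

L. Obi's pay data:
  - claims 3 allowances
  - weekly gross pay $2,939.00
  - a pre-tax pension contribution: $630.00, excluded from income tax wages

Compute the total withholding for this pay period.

Income Tax: taxable = $2,939.00 − $630.00 − 3×$56.00 = $2,141.00
  $112.00 + 13% × ($2,141.00 − $1,400.00) = $112.00 + 13% × $741.00 = $208.33
Solidarity Surcharge: 7% × $2,309.00 = $161.63
Total: $208.33 + $161.63 = $369.96

$369.96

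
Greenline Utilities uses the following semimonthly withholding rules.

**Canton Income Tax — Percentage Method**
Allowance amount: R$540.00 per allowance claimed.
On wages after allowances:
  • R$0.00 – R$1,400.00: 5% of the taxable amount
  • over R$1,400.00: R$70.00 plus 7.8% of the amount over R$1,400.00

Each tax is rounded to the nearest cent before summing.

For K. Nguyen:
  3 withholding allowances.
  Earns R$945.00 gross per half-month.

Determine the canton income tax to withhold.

R$0.00

Canton Income Tax: taxable = R$945.00 − 3×R$540.00 = R$-675.00
  Taxable ≤ 0 → R$0.00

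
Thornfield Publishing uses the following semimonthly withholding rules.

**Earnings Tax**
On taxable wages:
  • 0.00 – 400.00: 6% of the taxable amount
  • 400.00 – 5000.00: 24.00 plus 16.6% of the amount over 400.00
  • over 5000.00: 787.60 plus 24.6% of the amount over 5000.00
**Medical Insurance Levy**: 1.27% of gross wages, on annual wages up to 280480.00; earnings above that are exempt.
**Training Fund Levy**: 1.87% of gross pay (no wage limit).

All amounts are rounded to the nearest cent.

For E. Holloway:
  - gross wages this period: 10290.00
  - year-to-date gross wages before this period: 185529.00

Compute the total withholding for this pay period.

2412.04

Earnings Tax: taxable = 10290.00
  787.60 + 24.6% × (10290.00 − 5000.00) = 787.60 + 24.6% × 5290.00 = 2088.94
Medical Insurance Levy: 1.27% × 10290.00 = 130.68
Training Fund Levy: 1.87% × 10290.00 = 192.42
Total: 2088.94 + 130.68 + 192.42 = 2412.04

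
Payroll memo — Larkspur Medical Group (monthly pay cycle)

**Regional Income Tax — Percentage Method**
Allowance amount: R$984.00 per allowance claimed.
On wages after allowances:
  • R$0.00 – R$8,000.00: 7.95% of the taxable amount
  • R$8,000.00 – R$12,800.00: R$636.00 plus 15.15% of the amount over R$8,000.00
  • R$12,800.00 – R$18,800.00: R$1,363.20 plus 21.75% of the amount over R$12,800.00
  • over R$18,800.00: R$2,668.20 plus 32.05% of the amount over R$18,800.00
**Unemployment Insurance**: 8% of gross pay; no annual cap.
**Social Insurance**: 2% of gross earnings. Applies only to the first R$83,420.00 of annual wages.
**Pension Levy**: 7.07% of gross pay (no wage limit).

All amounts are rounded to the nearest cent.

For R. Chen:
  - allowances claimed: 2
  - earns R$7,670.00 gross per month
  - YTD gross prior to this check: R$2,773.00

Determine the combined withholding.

Regional Income Tax: taxable = R$7,670.00 − 2×R$984.00 = R$5,702.00
  7.95% × R$5,702.00 = R$453.31
Unemployment Insurance: 8% × R$7,670.00 = R$613.60
Social Insurance: 2% × R$7,670.00 = R$153.40
Pension Levy: 7.07% × R$7,670.00 = R$542.27
Total: R$453.31 + R$613.60 + R$153.40 + R$542.27 = R$1,762.58

R$1,762.58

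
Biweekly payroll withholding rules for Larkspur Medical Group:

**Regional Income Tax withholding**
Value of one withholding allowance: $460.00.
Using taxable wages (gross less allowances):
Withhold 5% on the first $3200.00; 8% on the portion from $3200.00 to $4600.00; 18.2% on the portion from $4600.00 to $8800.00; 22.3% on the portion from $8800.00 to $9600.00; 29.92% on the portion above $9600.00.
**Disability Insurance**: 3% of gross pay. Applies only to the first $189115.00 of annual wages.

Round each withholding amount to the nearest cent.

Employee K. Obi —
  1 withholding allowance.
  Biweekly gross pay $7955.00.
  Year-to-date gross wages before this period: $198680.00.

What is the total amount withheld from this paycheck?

$798.89

Regional Income Tax: taxable = $7955.00 − 1×$460.00 = $7495.00
  $272.00 + 18.2% × ($7495.00 − $4600.00) = $272.00 + 18.2% × $2895.00 = $798.89
Disability Insurance: YTD $198680.00 ≥ cap $189115.00 → $0.00
Total: $798.89 + $0.00 = $798.89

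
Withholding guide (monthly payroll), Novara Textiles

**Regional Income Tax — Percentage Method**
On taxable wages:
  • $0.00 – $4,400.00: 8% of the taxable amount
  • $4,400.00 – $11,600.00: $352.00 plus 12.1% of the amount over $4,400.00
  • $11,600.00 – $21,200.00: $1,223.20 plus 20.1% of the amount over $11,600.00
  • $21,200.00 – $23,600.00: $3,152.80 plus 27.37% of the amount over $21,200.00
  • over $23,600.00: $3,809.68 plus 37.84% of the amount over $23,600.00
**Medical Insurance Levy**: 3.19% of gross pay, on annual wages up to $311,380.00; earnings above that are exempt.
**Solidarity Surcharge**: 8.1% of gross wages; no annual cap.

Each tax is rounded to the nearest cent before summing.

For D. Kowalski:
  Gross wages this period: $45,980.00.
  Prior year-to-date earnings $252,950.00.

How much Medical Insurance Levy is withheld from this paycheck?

Medical Insurance Levy: 3.19% × $45,980.00 = $1,466.76

$1,466.76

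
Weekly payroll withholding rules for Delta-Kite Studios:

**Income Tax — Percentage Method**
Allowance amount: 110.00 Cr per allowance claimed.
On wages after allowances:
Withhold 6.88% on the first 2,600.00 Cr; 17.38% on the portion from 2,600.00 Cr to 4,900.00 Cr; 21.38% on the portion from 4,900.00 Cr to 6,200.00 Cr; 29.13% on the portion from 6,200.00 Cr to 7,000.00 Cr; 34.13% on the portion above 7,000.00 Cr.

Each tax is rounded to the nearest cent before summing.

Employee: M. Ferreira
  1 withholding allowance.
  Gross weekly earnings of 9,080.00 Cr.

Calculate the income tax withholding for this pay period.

1,761.96 Cr

Income Tax: taxable = 9,080.00 Cr − 1×110.00 Cr = 8,970.00 Cr
  1,089.60 Cr + 34.13% × (8,970.00 Cr − 7,000.00 Cr) = 1,089.60 Cr + 34.13% × 1,970.00 Cr = 1,761.96 Cr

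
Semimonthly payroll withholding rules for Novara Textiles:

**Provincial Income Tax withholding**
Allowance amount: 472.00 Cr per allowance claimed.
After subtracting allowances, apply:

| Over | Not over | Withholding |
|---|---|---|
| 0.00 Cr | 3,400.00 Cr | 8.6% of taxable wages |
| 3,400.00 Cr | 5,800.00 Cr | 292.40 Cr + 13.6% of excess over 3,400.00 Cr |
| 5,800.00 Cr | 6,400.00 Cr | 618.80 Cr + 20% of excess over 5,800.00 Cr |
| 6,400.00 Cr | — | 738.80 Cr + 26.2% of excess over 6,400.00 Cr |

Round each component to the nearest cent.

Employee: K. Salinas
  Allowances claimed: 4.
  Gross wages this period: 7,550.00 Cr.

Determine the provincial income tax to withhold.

Provincial Income Tax: taxable = 7,550.00 Cr − 4×472.00 Cr = 5,662.00 Cr
  292.40 Cr + 13.6% × (5,662.00 Cr − 3,400.00 Cr) = 292.40 Cr + 13.6% × 2,262.00 Cr = 600.03 Cr

600.03 Cr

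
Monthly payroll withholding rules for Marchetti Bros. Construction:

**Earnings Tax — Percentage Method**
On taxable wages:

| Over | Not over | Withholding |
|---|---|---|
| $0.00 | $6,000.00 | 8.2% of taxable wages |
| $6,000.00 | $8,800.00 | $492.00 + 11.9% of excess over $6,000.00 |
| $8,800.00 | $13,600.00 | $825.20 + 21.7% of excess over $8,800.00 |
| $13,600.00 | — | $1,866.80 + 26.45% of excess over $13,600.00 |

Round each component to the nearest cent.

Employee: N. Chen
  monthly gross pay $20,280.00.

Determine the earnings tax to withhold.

Earnings Tax: taxable = $20,280.00
  $1,866.80 + 26.45% × ($20,280.00 − $13,600.00) = $1,866.80 + 26.45% × $6,680.00 = $3,633.66

$3,633.66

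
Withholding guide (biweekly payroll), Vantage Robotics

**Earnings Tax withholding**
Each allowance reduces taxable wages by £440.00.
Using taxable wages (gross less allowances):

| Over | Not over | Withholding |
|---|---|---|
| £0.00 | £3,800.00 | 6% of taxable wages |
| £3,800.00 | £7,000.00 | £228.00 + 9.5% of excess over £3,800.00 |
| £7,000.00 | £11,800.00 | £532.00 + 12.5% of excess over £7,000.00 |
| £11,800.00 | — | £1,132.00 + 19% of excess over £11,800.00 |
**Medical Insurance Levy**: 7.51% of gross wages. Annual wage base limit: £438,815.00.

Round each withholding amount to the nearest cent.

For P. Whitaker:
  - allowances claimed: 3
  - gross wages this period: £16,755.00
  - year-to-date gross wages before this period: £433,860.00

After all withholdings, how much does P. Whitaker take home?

Earnings Tax: taxable = £16,755.00 − 3×£440.00 = £15,435.00
  £1,132.00 + 19% × (£15,435.00 − £11,800.00) = £1,132.00 + 19% × £3,635.00 = £1,822.65
Medical Insurance Levy: cap £438,815.00 − YTD £433,860.00 = £4,955.00 subject; 7.51% × £4,955.00 = £372.12
Total withheld: £1,822.65 + £372.12 = £2,194.77
Net pay: £16,755.00 − £2,194.77 = £14,560.23

£14,560.23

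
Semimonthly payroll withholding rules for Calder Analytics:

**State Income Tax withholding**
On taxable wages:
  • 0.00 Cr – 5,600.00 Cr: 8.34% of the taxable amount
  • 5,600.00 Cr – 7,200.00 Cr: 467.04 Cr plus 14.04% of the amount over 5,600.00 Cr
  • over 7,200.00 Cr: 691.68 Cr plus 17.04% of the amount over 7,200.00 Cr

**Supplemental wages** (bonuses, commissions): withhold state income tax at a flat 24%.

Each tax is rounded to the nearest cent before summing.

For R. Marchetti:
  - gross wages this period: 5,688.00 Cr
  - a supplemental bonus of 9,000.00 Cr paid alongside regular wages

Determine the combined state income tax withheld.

State Income Tax: taxable = 5,688.00 Cr
  467.04 Cr + 14.04% × (5,688.00 Cr − 5,600.00 Cr) = 467.04 Cr + 14.04% × 88.00 Cr = 479.40 Cr
Supplemental (24% flat on bonus): 24% × 9,000.00 Cr = 2,160.00 Cr
Total state income tax: 479.40 Cr + 2,160.00 Cr = 2,639.40 Cr

2,639.40 Cr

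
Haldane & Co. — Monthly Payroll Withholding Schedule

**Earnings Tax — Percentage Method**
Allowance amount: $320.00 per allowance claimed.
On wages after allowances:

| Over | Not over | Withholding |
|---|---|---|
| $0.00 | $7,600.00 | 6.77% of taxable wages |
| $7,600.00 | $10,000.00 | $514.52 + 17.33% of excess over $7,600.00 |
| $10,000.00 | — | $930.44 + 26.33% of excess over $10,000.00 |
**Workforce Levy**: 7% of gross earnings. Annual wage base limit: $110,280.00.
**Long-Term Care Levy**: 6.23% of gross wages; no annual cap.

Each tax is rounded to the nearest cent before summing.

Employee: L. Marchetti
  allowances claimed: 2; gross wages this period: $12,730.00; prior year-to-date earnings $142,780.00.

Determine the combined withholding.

Earnings Tax: taxable = $12,730.00 − 2×$320.00 = $12,090.00
  $930.44 + 26.33% × ($12,090.00 − $10,000.00) = $930.44 + 26.33% × $2,090.00 = $1,480.74
Workforce Levy: YTD $142,780.00 ≥ cap $110,280.00 → $0.00
Long-Term Care Levy: 6.23% × $12,730.00 = $793.08
Total: $1,480.74 + $0.00 + $793.08 = $2,273.82

$2,273.82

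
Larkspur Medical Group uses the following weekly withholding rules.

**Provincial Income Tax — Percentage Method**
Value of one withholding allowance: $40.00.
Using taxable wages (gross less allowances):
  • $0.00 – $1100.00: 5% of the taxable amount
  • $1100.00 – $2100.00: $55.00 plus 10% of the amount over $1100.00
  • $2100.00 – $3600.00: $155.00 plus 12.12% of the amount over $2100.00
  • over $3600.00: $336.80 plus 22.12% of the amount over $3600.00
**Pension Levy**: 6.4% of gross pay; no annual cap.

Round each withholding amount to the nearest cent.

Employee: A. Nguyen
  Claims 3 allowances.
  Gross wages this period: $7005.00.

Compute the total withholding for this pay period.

Provincial Income Tax: taxable = $7005.00 − 3×$40.00 = $6885.00
  $336.80 + 22.12% × ($6885.00 − $3600.00) = $336.80 + 22.12% × $3285.00 = $1063.44
Pension Levy: 6.4% × $7005.00 = $448.32
Total: $1063.44 + $448.32 = $1511.76

$1511.76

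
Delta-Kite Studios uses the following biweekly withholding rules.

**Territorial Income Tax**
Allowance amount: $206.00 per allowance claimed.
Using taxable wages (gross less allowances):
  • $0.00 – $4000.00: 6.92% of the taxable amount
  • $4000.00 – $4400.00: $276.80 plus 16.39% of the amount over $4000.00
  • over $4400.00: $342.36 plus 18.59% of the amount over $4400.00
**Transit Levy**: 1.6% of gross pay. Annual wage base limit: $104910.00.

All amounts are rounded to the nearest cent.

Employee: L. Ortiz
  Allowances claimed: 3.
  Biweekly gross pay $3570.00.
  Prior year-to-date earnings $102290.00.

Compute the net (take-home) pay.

Territorial Income Tax: taxable = $3570.00 − 3×$206.00 = $2952.00
  6.92% × $2952.00 = $204.28
Transit Levy: cap $104910.00 − YTD $102290.00 = $2620.00 subject; 1.6% × $2620.00 = $41.92
Total withheld: $204.28 + $41.92 = $246.20
Net pay: $3570.00 − $246.20 = $3323.80

$3323.80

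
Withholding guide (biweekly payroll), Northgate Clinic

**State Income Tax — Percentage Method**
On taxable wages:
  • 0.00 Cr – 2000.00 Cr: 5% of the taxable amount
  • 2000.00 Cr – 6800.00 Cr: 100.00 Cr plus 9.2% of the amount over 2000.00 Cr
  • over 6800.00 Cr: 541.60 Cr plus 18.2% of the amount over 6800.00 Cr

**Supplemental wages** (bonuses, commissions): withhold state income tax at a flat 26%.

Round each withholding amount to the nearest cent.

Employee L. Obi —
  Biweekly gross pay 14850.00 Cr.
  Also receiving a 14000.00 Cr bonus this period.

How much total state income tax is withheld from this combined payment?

5646.70 Cr

State Income Tax: taxable = 14850.00 Cr
  541.60 Cr + 18.2% × (14850.00 Cr − 6800.00 Cr) = 541.60 Cr + 18.2% × 8050.00 Cr = 2006.70 Cr
Supplemental (26% flat on bonus): 26% × 14000.00 Cr = 3640.00 Cr
Total state income tax: 2006.70 Cr + 3640.00 Cr = 5646.70 Cr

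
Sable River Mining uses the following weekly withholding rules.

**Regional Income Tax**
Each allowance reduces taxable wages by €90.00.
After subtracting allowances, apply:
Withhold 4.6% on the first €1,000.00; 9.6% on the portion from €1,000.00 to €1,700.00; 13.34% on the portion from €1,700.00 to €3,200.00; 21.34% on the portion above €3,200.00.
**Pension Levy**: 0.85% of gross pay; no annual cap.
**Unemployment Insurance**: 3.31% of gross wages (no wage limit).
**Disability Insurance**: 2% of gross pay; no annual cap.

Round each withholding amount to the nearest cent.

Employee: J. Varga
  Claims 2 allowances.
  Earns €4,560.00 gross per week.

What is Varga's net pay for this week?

€3,713.99

Regional Income Tax: taxable = €4,560.00 − 2×€90.00 = €4,380.00
  €313.30 + 21.34% × (€4,380.00 − €3,200.00) = €313.30 + 21.34% × €1,180.00 = €565.11
Pension Levy: 0.85% × €4,560.00 = €38.76
Unemployment Insurance: 3.31% × €4,560.00 = €150.94
Disability Insurance: 2% × €4,560.00 = €91.20
Total withheld: €565.11 + €38.76 + €150.94 + €91.20 = €846.01
Net pay: €4,560.00 − €846.01 = €3,713.99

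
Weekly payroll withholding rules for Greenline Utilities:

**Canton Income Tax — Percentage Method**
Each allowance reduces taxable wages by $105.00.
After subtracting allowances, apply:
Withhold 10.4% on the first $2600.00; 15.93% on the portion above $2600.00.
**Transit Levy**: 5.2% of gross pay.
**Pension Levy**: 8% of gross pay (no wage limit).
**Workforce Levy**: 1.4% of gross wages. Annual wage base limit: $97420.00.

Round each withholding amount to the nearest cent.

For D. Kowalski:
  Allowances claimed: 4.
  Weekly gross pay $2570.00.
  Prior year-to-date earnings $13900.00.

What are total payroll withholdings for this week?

$598.82

Canton Income Tax: taxable = $2570.00 − 4×$105.00 = $2150.00
  10.4% × $2150.00 = $223.60
Transit Levy: 5.2% × $2570.00 = $133.64
Pension Levy: 8% × $2570.00 = $205.60
Workforce Levy: 1.4% × $2570.00 = $35.98
Total: $223.60 + $133.64 + $205.60 + $35.98 = $598.82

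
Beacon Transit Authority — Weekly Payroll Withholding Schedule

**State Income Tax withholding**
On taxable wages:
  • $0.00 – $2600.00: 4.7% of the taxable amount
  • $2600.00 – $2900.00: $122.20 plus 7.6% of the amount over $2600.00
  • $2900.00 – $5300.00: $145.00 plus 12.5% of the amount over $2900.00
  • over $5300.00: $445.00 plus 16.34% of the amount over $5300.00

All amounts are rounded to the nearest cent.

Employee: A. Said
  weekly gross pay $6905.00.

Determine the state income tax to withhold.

$707.26

State Income Tax: taxable = $6905.00
  $445.00 + 16.34% × ($6905.00 − $5300.00) = $445.00 + 16.34% × $1605.00 = $707.26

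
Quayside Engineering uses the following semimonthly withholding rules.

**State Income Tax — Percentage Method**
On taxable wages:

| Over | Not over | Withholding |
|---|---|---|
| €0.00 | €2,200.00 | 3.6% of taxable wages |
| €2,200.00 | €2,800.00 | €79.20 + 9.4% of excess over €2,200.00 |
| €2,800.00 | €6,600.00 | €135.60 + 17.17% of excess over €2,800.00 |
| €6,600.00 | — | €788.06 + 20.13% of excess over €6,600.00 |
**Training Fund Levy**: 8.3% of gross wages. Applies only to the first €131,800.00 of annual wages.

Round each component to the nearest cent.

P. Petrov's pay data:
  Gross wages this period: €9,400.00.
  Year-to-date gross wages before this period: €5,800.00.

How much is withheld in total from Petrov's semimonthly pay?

State Income Tax: taxable = €9,400.00
  €788.06 + 20.13% × (€9,400.00 − €6,600.00) = €788.06 + 20.13% × €2,800.00 = €1,351.70
Training Fund Levy: 8.3% × €9,400.00 = €780.20
Total: €1,351.70 + €780.20 = €2,131.90

€2,131.90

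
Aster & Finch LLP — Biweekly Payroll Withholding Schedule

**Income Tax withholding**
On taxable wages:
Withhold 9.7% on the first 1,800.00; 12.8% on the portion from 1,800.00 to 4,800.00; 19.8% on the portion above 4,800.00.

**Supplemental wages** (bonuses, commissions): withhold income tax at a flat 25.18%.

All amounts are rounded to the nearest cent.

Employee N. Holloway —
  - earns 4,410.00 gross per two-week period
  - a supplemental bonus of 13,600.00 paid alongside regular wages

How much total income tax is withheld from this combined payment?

3,933.16

Income Tax: taxable = 4,410.00
  174.60 + 12.8% × (4,410.00 − 1,800.00) = 174.60 + 12.8% × 2,610.00 = 508.68
Supplemental (25.18% flat on bonus): 25.18% × 13,600.00 = 3,424.48
Total income tax: 508.68 + 3,424.48 = 3,933.16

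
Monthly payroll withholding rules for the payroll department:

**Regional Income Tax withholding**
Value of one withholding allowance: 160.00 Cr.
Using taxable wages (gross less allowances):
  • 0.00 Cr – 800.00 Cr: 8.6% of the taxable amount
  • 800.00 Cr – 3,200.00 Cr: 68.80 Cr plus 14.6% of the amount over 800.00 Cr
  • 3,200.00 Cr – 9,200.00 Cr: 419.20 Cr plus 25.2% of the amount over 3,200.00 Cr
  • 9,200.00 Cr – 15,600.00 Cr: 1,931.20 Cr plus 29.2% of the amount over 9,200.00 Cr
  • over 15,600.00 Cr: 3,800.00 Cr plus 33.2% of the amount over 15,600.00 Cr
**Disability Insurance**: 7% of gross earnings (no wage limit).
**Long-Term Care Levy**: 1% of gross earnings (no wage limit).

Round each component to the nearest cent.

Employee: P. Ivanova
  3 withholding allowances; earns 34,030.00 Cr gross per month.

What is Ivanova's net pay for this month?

Regional Income Tax: taxable = 34,030.00 Cr − 3×160.00 Cr = 33,550.00 Cr
  3,800.00 Cr + 33.2% × (33,550.00 Cr − 15,600.00 Cr) = 3,800.00 Cr + 33.2% × 17,950.00 Cr = 9,759.40 Cr
Disability Insurance: 7% × 34,030.00 Cr = 2,382.10 Cr
Long-Term Care Levy: 1% × 34,030.00 Cr = 340.30 Cr
Total withheld: 9,759.40 Cr + 2,382.10 Cr + 340.30 Cr = 12,481.80 Cr
Net pay: 34,030.00 Cr − 12,481.80 Cr = 21,548.20 Cr

21,548.20 Cr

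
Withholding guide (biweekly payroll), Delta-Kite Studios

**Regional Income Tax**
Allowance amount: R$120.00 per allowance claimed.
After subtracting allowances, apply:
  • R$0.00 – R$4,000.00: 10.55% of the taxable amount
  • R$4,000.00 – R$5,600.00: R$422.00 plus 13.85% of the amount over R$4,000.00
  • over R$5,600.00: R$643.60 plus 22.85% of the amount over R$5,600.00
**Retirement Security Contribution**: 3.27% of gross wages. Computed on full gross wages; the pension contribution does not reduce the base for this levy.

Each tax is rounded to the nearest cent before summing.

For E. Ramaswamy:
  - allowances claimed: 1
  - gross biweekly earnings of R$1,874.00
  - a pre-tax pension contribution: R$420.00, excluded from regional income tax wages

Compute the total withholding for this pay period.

Regional Income Tax: taxable = R$1,874.00 − R$420.00 − 1×R$120.00 = R$1,334.00
  10.55% × R$1,334.00 = R$140.74
Retirement Security Contribution: 3.27% × R$1,874.00 = R$61.28
Total: R$140.74 + R$61.28 = R$202.02

R$202.02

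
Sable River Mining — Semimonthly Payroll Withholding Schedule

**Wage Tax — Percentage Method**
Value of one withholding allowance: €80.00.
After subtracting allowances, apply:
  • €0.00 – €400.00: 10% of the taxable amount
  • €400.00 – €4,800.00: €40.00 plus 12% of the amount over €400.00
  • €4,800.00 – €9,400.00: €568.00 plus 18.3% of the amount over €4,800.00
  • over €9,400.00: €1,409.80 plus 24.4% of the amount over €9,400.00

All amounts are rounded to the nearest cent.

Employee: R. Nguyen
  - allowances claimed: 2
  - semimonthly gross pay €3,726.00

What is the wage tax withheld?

€419.92

Wage Tax: taxable = €3,726.00 − 2×€80.00 = €3,566.00
  €40.00 + 12% × (€3,566.00 − €400.00) = €40.00 + 12% × €3,166.00 = €419.92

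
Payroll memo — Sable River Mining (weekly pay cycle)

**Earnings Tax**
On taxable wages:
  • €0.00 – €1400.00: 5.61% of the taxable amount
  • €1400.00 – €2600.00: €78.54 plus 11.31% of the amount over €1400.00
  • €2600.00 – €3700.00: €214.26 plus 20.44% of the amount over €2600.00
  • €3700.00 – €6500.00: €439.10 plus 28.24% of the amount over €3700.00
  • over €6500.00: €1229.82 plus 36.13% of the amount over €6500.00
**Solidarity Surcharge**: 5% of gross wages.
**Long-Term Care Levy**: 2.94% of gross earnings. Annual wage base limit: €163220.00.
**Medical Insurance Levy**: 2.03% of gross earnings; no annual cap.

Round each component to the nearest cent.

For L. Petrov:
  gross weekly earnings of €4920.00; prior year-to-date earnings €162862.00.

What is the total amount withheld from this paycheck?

€1140.04

Earnings Tax: taxable = €4920.00
  €439.10 + 28.24% × (€4920.00 − €3700.00) = €439.10 + 28.24% × €1220.00 = €783.63
Solidarity Surcharge: 5% × €4920.00 = €246.00
Long-Term Care Levy: cap €163220.00 − YTD €162862.00 = €358.00 subject; 2.94% × €358.00 = €10.53
Medical Insurance Levy: 2.03% × €4920.00 = €99.88
Total: €783.63 + €246.00 + €10.53 + €99.88 = €1140.04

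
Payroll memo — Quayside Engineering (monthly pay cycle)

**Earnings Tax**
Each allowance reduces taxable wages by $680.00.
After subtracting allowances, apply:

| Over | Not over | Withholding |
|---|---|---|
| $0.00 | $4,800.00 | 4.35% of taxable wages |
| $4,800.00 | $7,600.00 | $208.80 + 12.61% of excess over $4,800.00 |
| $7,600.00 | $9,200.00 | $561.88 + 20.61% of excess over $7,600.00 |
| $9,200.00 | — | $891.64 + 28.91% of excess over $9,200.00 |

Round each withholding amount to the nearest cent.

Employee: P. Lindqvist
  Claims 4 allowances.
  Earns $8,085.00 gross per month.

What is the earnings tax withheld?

$280.05

Earnings Tax: taxable = $8,085.00 − 4×$680.00 = $5,365.00
  $208.80 + 12.61% × ($5,365.00 − $4,800.00) = $208.80 + 12.61% × $565.00 = $280.05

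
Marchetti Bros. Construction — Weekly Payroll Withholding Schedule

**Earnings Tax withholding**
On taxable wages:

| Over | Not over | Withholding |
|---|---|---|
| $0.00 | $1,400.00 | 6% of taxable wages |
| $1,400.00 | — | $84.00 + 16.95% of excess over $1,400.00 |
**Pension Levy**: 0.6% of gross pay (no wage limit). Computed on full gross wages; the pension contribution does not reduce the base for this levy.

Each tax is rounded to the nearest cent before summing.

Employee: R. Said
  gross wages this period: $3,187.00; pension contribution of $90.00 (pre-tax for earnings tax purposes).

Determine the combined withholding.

Earnings Tax: taxable = $3,187.00 − $90.00 = $3,097.00
  $84.00 + 16.95% × ($3,097.00 − $1,400.00) = $84.00 + 16.95% × $1,697.00 = $371.64
Pension Levy: 0.6% × $3,187.00 = $19.12
Total: $371.64 + $19.12 = $390.76

$390.76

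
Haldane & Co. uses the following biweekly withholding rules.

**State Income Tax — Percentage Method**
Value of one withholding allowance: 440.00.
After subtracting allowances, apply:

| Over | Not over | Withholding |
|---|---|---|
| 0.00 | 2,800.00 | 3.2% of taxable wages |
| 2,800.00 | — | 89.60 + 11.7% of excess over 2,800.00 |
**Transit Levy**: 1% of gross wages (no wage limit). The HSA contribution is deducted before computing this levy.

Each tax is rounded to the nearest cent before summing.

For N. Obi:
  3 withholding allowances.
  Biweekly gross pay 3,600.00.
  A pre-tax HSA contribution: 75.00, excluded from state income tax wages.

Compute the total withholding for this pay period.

105.81

State Income Tax: taxable = 3,600.00 − 75.00 − 3×440.00 = 2,205.00
  3.2% × 2,205.00 = 70.56
Transit Levy: 1% × 3,525.00 = 35.25
Total: 70.56 + 35.25 = 105.81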